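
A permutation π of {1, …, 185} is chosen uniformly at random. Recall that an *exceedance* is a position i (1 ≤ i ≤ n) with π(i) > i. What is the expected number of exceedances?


Write X = Σ_{i=1}^{185} X_i, where X_i = 1_{π(i) > i}.
For each fixed i, π(i) is uniform over {1, …, 185} (marginal of a uniform permutation), so P[π(i) > i] = (n − i)/n. Summing: Σ_{i=1}^{185} (n − i)/n = (0 + 1 + … + 184)/185 = 185(185 − 1)/(2·185) = (185 − 1)/2.
Hence E[X] = Σ_{i=1}^{185} (185 − i)/185 = 92 ≈ 92.0000.

E[X] = 92 = 92.0000.


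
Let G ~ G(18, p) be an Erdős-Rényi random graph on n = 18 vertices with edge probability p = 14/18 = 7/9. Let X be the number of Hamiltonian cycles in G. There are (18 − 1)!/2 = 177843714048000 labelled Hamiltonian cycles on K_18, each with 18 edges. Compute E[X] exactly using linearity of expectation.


K_18 has (18 − 1)!/2 = 177843714048000 labelled Hamiltonian cycles.
For each such Hamiltonian cycle H, let X_H = 1 if all 18 edges of H are present in G. Then P[X_H = 1] = p^{18} = (7/9)^{18} = 1628413597910449/150094635296999121.
By linearity: E[X] = Σ_H E[X_H] = 177843714048000 · p^{18} = 177843714048000 · 1628413597910449/150094635296999121 = 397260798708725298034688000/205891132094649.
Numerically: E[X] ≈ 1.929e+12.

E[X] = 177843714048000 · (7/9)^{18} = 397260798708725298034688000/205891132094649 ≈ 1.929e+12.


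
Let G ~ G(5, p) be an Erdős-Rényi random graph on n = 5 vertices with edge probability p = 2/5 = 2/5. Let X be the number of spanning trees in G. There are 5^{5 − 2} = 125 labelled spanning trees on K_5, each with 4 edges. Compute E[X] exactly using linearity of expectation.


K_5 has 5^{5 − 2} = 125 labelled spanning trees.
For each such spanning tree H, let X_H = 1 if all 4 edges of H are present in G. Then P[X_H = 1] = p^{4} = (2/5)^{4} = 16/625.
Summing the indicators: E[X] = Σ_H E[X_H] = 125 · p^{4} = 125 · 16/625 = 16/5.
Numerically: E[X] ≈ 3.2.

E[X] = 125 · (2/5)^{4} = 16/5 ≈ 3.2.


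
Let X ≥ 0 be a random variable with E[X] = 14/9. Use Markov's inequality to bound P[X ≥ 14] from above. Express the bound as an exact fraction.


μ = E[X] = 14/9, a = 14.
Markov: P[X ≥ 14] ≤ μ/a = (14/9)/14 = 1/9.
Numerically: ≈ 0.11111.
(Since a = 14 > μ = 1.55556, the bound 1/9 is < 1 and informative.)

P[X ≥ 14] ≤ 1/9 ≈ 0.11111.


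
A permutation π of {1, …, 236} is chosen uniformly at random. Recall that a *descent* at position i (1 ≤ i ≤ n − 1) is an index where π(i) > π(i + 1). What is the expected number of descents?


Write X = Σ X_I over i = 1, …, 235, with X_I the indicator of one descent.
There are 235 indicators.
For each fixed i, the pair (π(i), π(i+1)) is a uniformly random ordered pair of distinct values from {1, …, 236}; by symmetry P[π(i) > π(i+1)] = 1/2.
By linearity: E[X] = 235 · (1/2) = (236 − 1) · (1/2) = 235/2 ≈ 117.500.

E[X] = 235/2 = 117.500.


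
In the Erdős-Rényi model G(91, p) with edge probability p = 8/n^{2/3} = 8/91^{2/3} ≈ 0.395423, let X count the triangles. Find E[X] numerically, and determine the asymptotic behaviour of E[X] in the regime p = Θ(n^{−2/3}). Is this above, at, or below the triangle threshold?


Number of potential triangles: C(91, 3) = 121485.
Each occurs with probability p³ ≈ (0.395423)³ ≈ 6.18282816e-02.
By linearity: E[X] = C(91, 3)·p³ ≈ 121485 · 6.18282816e-02 ≈ 7511.208791.
Since α = 2/3 < 1, p = c/n^{2/3} ≫ 1/n is above the triangle threshold p ~ 1/n. Asymptotically E[X] ~ (c³/6)·n^{3(1−α)} = (8³/6)·n^{1} → ∞; triangles are abundant w.h.p.

E[X] ≈ 7511.208791; in regime p = Θ(1/n^{2/3}) E[X] diverges (above the triangle threshold p ~ 1/n).


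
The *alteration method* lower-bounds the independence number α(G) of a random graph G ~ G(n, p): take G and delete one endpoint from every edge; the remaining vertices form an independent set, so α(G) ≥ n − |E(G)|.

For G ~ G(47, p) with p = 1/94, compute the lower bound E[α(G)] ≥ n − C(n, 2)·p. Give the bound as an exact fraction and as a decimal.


E[|E(G)|] = C(47, 2)·p = 1081 · (1/94) = 23/2.
E[α(G)] ≥ n − E[|E(G)|] = 47 − 23/2 = 71/2.
Numerically: ≈ 35.5000.
(This is only a lower bound; the true E[α(G)] may be larger.)

E[α(G)] ≥ 71/2 ≈ 35.5000.


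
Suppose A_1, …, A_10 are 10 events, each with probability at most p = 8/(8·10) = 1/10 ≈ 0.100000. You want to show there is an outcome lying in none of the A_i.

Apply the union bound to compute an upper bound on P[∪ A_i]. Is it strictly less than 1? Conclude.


Union bound: P[∪_{i=1}^{10} A_i] ≤ Σ_i P[A_i] ≤ 10·p = 10·(1/10) = 1.
Numerically: 1 ≈ 1.000000.
Is 1 < 1? NO.
Since the bound 1 is ≥ 1, the union bound is uninformative here; it does NOT by itself certify existence.

10·p = 1 ≈ 1.000000; existence NOT certified by the union bound.


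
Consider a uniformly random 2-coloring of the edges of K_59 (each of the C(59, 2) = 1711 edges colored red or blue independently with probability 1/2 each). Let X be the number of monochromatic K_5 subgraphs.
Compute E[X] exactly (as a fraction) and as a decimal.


Let X = Σ_S X_S over the C(59, 5) = 5006386 subsets S of size 5, where X_S = 1 if the K_5 on S is monochromatic.
For a fixed S, the K_5 on S has C(5, 2) = 10 edges. P[all 10 edges red] = (1/2)^10, and likewise for blue, so P[monochromatic] = 2·(1/2)^10 = 2^{1 − 10} = 1/512.
Summing: E[X] = C(59, 5) · 2^{1 − 10} = 5006386 · 1/512 = 2503193/256.
Numerically: E[X] ≈ 9778.097656.

E[X] = C(59,5)·2^(1−C(5,2)) = 2503193/256 ≈ 9778.097656.


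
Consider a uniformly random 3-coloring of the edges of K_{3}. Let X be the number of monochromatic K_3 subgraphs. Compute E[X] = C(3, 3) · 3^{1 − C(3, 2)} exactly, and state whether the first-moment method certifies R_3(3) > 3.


E[X] = C(3, 3) · 3^{1 − 3} = 1 · 3^{−2} = 1/9.
As a reduced fraction: E[X] = 1/9 ≈ 0.1111.
Is E[X] < 1? YES.
Since E[X] < 1, there exists a 3-coloring of K_{3} with no monochromatic K_3; hence R_3(3) > 3.

E[X] = 1/9 ≈ 0.1111; E[X] < 1, so R_3(3) > 3.


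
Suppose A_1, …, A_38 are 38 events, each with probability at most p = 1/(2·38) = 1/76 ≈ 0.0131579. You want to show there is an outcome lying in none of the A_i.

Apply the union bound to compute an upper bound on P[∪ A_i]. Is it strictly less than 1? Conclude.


Union bound: P[∪_{i=1}^{38} A_i] ≤ Σ_i P[A_i] ≤ 38·p = 38·(1/76) = 1/2.
Numerically: 1/2 ≈ 0.5000000.
Is 1/2 < 1? YES.
Since P[∪ A_i] ≤ 1/2 < 1, the complement has P[∩ A_i^c] ≥ 1 − 1/2 = 1/2 > 0, so some outcome avoids every A_i.

38·p = 1/2 ≈ 0.5000000; existence CERTIFIED by the union bound.


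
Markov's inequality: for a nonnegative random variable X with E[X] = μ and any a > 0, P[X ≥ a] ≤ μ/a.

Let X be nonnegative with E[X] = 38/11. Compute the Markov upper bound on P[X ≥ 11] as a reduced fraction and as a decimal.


μ = E[X] = 38/11, a = 11.
Markov: P[X ≥ 11] ≤ μ/a = (38/11)/11 = 38/121.
Numerically: ≈ 0.314.
(Since a = 11 > μ = 3.455, the bound 38/121 is < 1 and informative.)

P[X ≥ 11] ≤ 38/121 ≈ 0.314.


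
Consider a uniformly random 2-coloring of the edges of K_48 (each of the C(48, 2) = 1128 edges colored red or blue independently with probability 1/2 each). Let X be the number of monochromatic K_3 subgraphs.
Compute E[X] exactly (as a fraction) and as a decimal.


Let X = Σ_S X_S over the C(48, 3) = 17296 subsets S of size 3, where X_S = 1 if the K_3 on S is monochromatic.
For a fixed S, the K_3 on S has C(3, 2) = 3 edges. P[all 3 edges red] = (1/2)^3, and likewise for blue, so P[monochromatic] = 2·(1/2)^3 = 2^{1 − 3} = 1/4.
By linearity of expectation: E[X] = C(48, 3) · 2^{1 − 3} = 17296 · 1/4 = 4324.
Numerically: E[X] ≈ 4324.000000.

E[X] = C(48,3)·2^(1−C(3,2)) = 4324 ≈ 4324.000000.


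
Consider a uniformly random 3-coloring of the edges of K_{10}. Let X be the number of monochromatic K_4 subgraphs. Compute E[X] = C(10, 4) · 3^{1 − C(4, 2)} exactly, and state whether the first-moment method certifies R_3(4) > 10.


E[X] = C(10, 4) · 3^{1 − 6} = 210 · 3^{−5} = 210/243.
As a reduced fraction: E[X] = 70/81 ≈ 0.8641975.
Is E[X] < 1? YES.
Since E[X] < 1, there exists a 3-coloring of K_{10} with no monochromatic K_4; hence R_3(4) > 10.

E[X] = 70/81 ≈ 0.8641975; E[X] < 1, so R_3(4) > 10.


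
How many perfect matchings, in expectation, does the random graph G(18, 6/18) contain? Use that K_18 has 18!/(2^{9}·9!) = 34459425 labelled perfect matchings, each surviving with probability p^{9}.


K_18 has 18!/(2^{9}·9!) = 34459425 labelled perfect matchings.
For each such perfect matching H, let X_H = 1 if all 9 edges of H are present in G. Then P[X_H = 1] = p^{9} = (1/3)^{9} = 1/19683.
By linearity of expectation: E[X] = Σ_H E[X_H] = 34459425 · p^{9} = 34459425 · 1/19683 = 425425/243.
Numerically: E[X] ≈ 1750.7.

E[X] = 34459425 · (1/3)^{9} = 425425/243 ≈ 1750.7.


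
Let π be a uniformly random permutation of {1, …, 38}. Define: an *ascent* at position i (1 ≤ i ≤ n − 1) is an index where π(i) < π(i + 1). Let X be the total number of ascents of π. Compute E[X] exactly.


Write X = Σ X_I over i = 1, …, 37, with X_I the indicator of one ascent.
There are 37 indicators.
For each fixed i, the pair (π(i), π(i+1)) is a uniformly random ordered pair of distinct values from {1, …, 38}; by symmetry P[π(i) < π(i+1)] = 1/2.
By linearity: E[X] = 37 · (1/2) = (38 − 1) · (1/2) = 37/2 ≈ 18.500000.

E[X] = 37/2 = 18.500000.


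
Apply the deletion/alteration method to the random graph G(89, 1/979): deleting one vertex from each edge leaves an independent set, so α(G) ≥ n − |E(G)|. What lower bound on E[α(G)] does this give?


E[|E(G)|] = C(89, 2)·p = 3916 · (1/979) = 4.
E[α(G)] ≥ n − E[|E(G)|] = 89 − 4 = 85.
Numerically: ≈ 85.000.
(This is only a lower bound; the true E[α(G)] may be larger.)

E[α(G)] ≥ 85 ≈ 85.000.


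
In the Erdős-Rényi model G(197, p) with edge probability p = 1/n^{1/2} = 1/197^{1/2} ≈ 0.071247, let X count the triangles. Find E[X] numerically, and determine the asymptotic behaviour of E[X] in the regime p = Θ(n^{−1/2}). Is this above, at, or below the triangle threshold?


Number of potential triangles: C(197, 3) = 1254890.
Each occurs with probability p³ ≈ (0.071247)³ ≈ 3.61660152e-04.
By linearity: E[X] = C(197, 3)·p³ ≈ 1254890 · 3.61660152e-04 ≈ 453.843708.
Since α = 1/2 < 1, p = c/n^{1/2} ≫ 1/n is above the triangle threshold p ~ 1/n. Asymptotically E[X] ~ (c³/6)·n^{3(1−α)} = (1³/6)·n^{1.5} → ∞; triangles are abundant w.h.p.

E[X] ≈ 453.843708; in regime p = Θ(1/n^{1/2}) E[X] diverges (above the triangle threshold p ~ 1/n).


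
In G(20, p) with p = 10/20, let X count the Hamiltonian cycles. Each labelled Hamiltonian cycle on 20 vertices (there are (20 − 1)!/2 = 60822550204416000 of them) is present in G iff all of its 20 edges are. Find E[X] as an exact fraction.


K_20 has (20 − 1)!/2 = 60822550204416000 labelled Hamiltonian cycles.
For each such Hamiltonian cycle H, let X_H = 1 if all 20 edges of H are present in G. Then P[X_H = 1] = p^{20} = (1/2)^{20} = 1/1048576.
By linearity: E[X] = Σ_H E[X_H] = 60822550204416000 · p^{20} = 60822550204416000 · 1/1048576 = 1856156927625/32.
Numerically: E[X] ≈ 5.80049e+10.

E[X] = 60822550204416000 · (1/2)^{20} = 1856156927625/32 ≈ 5.80049e+10.


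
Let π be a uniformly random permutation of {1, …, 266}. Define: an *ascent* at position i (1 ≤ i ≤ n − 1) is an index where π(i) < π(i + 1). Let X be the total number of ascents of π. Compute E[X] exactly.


Write X = Σ X_I over i = 1, …, 265, with X_I the indicator of one ascent.
There are 265 indicators.
For each fixed i, the pair (π(i), π(i+1)) is a uniformly random ordered pair of distinct values from {1, …, 266}; by symmetry P[π(i) < π(i+1)] = 1/2.
By linearity: E[X] = 265 · (1/2) = (266 − 1) · (1/2) = 265/2 ≈ 132.500000.

E[X] = 265/2 = 132.500000.


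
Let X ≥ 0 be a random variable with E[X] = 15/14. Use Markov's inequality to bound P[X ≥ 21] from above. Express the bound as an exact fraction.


μ = E[X] = 15/14, a = 21.
Markov: P[X ≥ 21] ≤ μ/a = (15/14)/21 = 5/98.
Numerically: ≈ 0.051.
(Since a = 21 > μ = 1.071, the bound 5/98 is < 1 and informative.)

P[X ≥ 21] ≤ 5/98 ≈ 0.051.


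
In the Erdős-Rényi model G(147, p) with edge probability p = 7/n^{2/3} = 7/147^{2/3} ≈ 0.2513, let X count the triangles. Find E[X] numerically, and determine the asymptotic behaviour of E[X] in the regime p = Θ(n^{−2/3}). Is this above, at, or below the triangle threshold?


Number of potential triangles: C(147, 3) = 518665.
Each occurs with probability p³ ≈ (0.2513)³ ≈ 1.587302e-02.
By linearity: E[X] = C(147, 3)·p³ ≈ 518665 · 1.587302e-02 ≈ 8232.7778.
Since α = 2/3 < 1, p = c/n^{2/3} ≫ 1/n is above the triangle threshold p ~ 1/n. Asymptotically E[X] ~ (c³/6)·n^{3(1−α)} = (7³/6)·n^{1} → ∞; triangles are abundant w.h.p.

E[X] ≈ 8232.7778; in regime p = Θ(1/n^{2/3}) E[X] diverges (above the triangle threshold p ~ 1/n).


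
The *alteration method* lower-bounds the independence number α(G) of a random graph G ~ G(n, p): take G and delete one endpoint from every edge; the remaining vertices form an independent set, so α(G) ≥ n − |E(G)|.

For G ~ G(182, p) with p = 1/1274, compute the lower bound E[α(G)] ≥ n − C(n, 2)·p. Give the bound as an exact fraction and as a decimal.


E[|E(G)|] = C(182, 2)·p = 16471 · (1/1274) = 181/14.
E[α(G)] ≥ n − E[|E(G)|] = 182 − 181/14 = 2367/14.
Numerically: ≈ 169.07143.
(This is only a lower bound; the true E[α(G)] may be larger.)

E[α(G)] ≥ 2367/14 ≈ 169.07143.


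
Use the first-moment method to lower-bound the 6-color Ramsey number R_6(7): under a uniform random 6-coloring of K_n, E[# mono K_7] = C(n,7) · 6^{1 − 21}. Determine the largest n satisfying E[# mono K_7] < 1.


We need C(n, 7) · 6^{1 − 21} < 1, i.e. C(n, 7) < 6^{21 − 1} = 3656158440062976.
Check values of n near the boundary:
  n = 563: C(563, 7) = 3426622515769596; 3426622515769596 < 3656158440062976? YES
  n = 564: C(564, 7) = 3469685994423792; 3469685994423792 < 3656158440062976? YES
  n = 565: C(565, 7) = 3513212521235560; 3513212521235560 < 3656158440062976? YES
  n = 566: C(566, 7) = 3557206237959440; 3557206237959440 < 3656158440062976? YES
  n = 567: C(567, 7) = 3601671315933933; 3601671315933933 < 3656158440062976? YES
  n = 568: C(568, 7) = 3646611956239704; 3646611956239704 < 3656158440062976? YES
  n = 569: C(569, 7) = 3692032389858348; 3692032389858348 < 3656158440062976? NO
The largest n with C(n, 7) < 3656158440062976 is n = 568 (where E[X] = 16882462760369/16926659444736 ≈ 0.997). Hence R_6(7) > 568, i.e. R_6(7) ≥ 569.

Largest n = 568; hence R_6(7) > 568.


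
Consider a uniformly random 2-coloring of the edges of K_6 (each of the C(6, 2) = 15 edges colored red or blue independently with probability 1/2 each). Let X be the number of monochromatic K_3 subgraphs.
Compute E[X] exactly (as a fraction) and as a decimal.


Let X = Σ_S X_S over the C(6, 3) = 20 subsets S of size 3, where X_S = 1 if the K_3 on S is monochromatic.
For a fixed S, the K_3 on S has C(3, 2) = 3 edges. P[all 3 edges red] = (1/2)^3, and likewise for blue, so P[monochromatic] = 2·(1/2)^3 = 2^{1 − 3} = 1/4.
By linearity: E[X] = C(6, 3) · 2^{1 − 3} = 20 · 1/4 = 5.
Numerically: E[X] ≈ 5.0000.

E[X] = C(6,3)·2^(1−C(3,2)) = 5 ≈ 5.0000.


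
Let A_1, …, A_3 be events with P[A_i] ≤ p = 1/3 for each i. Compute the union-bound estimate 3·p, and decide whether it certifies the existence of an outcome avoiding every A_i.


Union bound: P[∪_{i=1}^{3} A_i] ≤ Σ_i P[A_i] ≤ 3·p = 3·(1/3) = 1.
Numerically: 1 ≈ 1.000000.
Is 1 < 1? NO.
Since the bound 1 is ≥ 1, the union bound is uninformative here; it does NOT by itself certify existence.

3·p = 1 ≈ 1.000000; existence NOT certified by the union bound.


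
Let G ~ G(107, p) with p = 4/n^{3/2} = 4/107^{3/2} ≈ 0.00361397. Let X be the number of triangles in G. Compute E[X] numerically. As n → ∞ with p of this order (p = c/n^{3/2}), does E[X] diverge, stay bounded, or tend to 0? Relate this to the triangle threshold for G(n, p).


Number of potential triangles: C(107, 3) = 198485.
Each occurs with probability p³ ≈ (0.00361397)³ ≈ 4.72011929e-08.
By linearity: E[X] = C(107, 3)·p³ ≈ 198485 · 4.72011929e-08 ≈ 0.009369.
Since α = 3/2 > 1, p = c/n^{3/2} = o(1/n) is below the triangle threshold p ~ 1/n. Asymptotically E[X] ~ (c³/6)·n^{3(1−α)} = (4³/6)·n^{-1.5} → 0, so by Markov's inequality G has no triangles w.h.p.

E[X] ≈ 0.009369; in regime p = Θ(1/n^{3/2}) E[X] tends to 0 (below the triangle threshold p ~ 1/n).


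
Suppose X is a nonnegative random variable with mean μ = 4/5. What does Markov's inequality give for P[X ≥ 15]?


μ = E[X] = 4/5, a = 15.
Markov: P[X ≥ 15] ≤ μ/a = (4/5)/15 = 4/75.
Numerically: ≈ 0.0533.
(Since a = 15 > μ = 0.8000, the bound 4/75 is < 1 and informative.)

P[X ≥ 15] ≤ 4/75 ≈ 0.0533.


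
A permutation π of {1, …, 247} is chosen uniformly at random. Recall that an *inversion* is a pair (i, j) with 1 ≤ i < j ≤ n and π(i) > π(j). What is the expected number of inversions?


Write X = Σ X_I over the C(247, 2) = 30381 pairs i < j, with X_I the indicator of one inversion.
There are 30381 indicators.
For each fixed pair i < j, the values π(i) and π(j) are two distinct elements of {1, …, 247} in uniformly random order; by symmetry P[π(i) > π(j)] = 1/2.
By linearity: E[X] = 30381 · (1/2) = C(247, 2) · (1/2) = 30381/2 = 30381/2 ≈ 15190.5000.

E[X] = 30381/2 = 15190.5000.


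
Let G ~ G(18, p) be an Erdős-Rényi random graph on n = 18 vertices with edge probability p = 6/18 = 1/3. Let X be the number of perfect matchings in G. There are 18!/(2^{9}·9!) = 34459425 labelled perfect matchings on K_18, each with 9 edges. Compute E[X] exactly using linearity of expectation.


K_18 has 18!/(2^{9}·9!) = 34459425 labelled perfect matchings.
For each such perfect matching H, let X_H = 1 if all 9 edges of H are present in G. Then P[X_H = 1] = p^{9} = (1/3)^{9} = 1/19683.
Summing the indicators: E[X] = Σ_H E[X_H] = 34459425 · p^{9} = 34459425 · 1/19683 = 425425/243.
Numerically: E[X] ≈ 1.75e+03.

E[X] = 34459425 · (1/3)^{9} = 425425/243 ≈ 1.75e+03.


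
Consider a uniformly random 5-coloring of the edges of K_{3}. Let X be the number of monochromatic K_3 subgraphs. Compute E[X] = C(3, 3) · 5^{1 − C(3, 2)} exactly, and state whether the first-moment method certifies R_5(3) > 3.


E[X] = C(3, 3) · 5^{1 − 3} = 1 · 5^{−2} = 1/25.
As a reduced fraction: E[X] = 1/25 ≈ 0.0400.
Is E[X] < 1? YES.
Since E[X] < 1, there exists a 5-coloring of K_{3} with no monochromatic K_3; hence R_5(3) > 3.

E[X] = 1/25 ≈ 0.0400; E[X] < 1, so R_5(3) > 3.


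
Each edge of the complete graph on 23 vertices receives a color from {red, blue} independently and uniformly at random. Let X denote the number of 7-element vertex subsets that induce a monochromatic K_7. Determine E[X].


Let X = Σ_S X_S over the C(23, 7) = 245157 subsets S of size 7, where X_S = 1 if the K_7 on S is monochromatic.
For a fixed S, the K_7 on S has C(7, 2) = 21 edges. P[all 21 edges red] = (1/2)^21, and likewise for blue, so P[monochromatic] = 2·(1/2)^21 = 2^{1 − 21} = 1/1048576.
By linearity: E[X] = C(23, 7) · 2^{1 − 21} = 245157 · 1/1048576 = 245157/1048576.
Numerically: E[X] ≈ 0.23380.

E[X] = C(23,7)·2^(1−C(7,2)) = 245157/1048576 ≈ 0.23380.


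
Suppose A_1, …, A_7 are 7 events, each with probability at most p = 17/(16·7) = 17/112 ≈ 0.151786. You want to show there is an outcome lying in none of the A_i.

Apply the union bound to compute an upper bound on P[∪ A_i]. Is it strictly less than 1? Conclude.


Union bound: P[∪_{i=1}^{7} A_i] ≤ Σ_i P[A_i] ≤ 7·p = 7·(17/112) = 17/16.
Numerically: 17/16 ≈ 1.062500.
Is 17/16 < 1? NO.
Since the bound 17/16 is ≥ 1, the union bound is uninformative here; it does NOT by itself certify existence.

7·p = 17/16 ≈ 1.062500; existence NOT certified by the union bound.


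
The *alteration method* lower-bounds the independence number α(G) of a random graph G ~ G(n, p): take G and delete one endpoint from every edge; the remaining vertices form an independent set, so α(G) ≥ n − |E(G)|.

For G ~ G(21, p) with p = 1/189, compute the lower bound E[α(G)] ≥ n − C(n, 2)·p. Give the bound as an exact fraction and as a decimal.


E[|E(G)|] = C(21, 2)·p = 210 · (1/189) = 10/9.
E[α(G)] ≥ n − E[|E(G)|] = 21 − 10/9 = 179/9.
Numerically: ≈ 19.889.
(This is only a lower bound; the true E[α(G)] may be larger.)

E[α(G)] ≥ 179/9 ≈ 19.889.


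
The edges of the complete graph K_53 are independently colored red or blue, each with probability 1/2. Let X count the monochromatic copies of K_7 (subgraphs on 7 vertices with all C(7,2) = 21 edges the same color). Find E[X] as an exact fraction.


Let X = Σ_S X_S over the C(53, 7) = 154143080 subsets S of size 7, where X_S = 1 if the K_7 on S is monochromatic.
For a fixed S, the K_7 on S has C(7, 2) = 21 edges. P[all 21 edges red] = (1/2)^21, and likewise for blue, so P[monochromatic] = 2·(1/2)^21 = 2^{1 − 21} = 1/1048576.
Summing: E[X] = C(53, 7) · 2^{1 − 21} = 154143080 · 1/1048576 = 19267885/131072.
Numerically: E[X] ≈ 147.002.

E[X] = C(53,7)·2^(1−C(7,2)) = 19267885/131072 ≈ 147.002.


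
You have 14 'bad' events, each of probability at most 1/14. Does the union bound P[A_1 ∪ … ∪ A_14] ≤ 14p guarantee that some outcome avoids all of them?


Union bound: P[∪_{i=1}^{14} A_i] ≤ Σ_i P[A_i] ≤ 14·p = 14·(1/14) = 1.
Numerically: 1 ≈ 1.0000.
Is 1 < 1? NO.
Since the bound 1 is ≥ 1, the union bound is uninformative here; it does NOT by itself certify existence.

14·p = 1 ≈ 1.0000; existence NOT certified by the union bound.


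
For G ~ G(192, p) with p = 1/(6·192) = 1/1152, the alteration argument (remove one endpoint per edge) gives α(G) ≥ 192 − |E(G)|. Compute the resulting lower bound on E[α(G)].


E[|E(G)|] = C(192, 2)·p = 18336 · (1/1152) = 191/12.
E[α(G)] ≥ n − E[|E(G)|] = 192 − 191/12 = 2113/12.
Numerically: ≈ 176.08333.
(This is only a lower bound; the true E[α(G)] may be larger.)

E[α(G)] ≥ 2113/12 ≈ 176.08333.


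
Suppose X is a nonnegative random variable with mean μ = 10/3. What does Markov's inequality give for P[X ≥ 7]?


μ = E[X] = 10/3, a = 7.
Markov: P[X ≥ 7] ≤ μ/a = (10/3)/7 = 10/21.
Numerically: ≈ 0.47619.
(Since a = 7 > μ = 3.33333, the bound 10/21 is < 1 and informative.)

P[X ≥ 7] ≤ 10/21 ≈ 0.47619.


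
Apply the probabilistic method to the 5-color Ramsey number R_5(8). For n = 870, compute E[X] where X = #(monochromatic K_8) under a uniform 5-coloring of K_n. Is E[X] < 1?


E[X] = C(870, 8) · 5^{1 − 28} = 7881626782940464620 · 5^{−27} = 7881626782940464620/7450580596923828125.
As a reduced fraction: E[X] = 1576325356588092924/1490116119384765625 ≈ 1.0579.
Is E[X] < 1? NO.
Since E[X] ≥ 1, the first-moment bound is inconclusive at n = 870; it does NOT by itself certify R_5(8) > 870.

E[X] = 1576325356588092924/1490116119384765625 ≈ 1.0579; E[X] ≥ 1; first-moment method inconclusive here.


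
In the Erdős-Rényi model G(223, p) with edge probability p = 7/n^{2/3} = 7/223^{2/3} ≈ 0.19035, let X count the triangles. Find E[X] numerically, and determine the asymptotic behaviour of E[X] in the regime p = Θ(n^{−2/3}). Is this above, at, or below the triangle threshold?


Number of potential triangles: C(223, 3) = 1823471.
Each occurs with probability p³ ≈ (0.19035)³ ≈ 6.8973838e-03.
By linearity: E[X] = C(223, 3)·p³ ≈ 1823471 · 6.8973838e-03 ≈ 12577.17937.
Since α = 2/3 < 1, p = c/n^{2/3} ≫ 1/n is above the triangle threshold p ~ 1/n. Asymptotically E[X] ~ (c³/6)·n^{3(1−α)} = (7³/6)·n^{1} → ∞; triangles are abundant w.h.p.

E[X] ≈ 12577.17937; in regime p = Θ(1/n^{2/3}) E[X] diverges (above the triangle threshold p ~ 1/n).


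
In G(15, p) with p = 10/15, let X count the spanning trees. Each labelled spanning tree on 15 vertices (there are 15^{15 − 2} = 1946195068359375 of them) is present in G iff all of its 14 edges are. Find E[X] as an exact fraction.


K_15 has 15^{15 − 2} = 1946195068359375 labelled spanning trees.
For each such spanning tree H, let X_H = 1 if all 14 edges of H are present in G. Then P[X_H = 1] = p^{14} = (2/3)^{14} = 16384/4782969.
Summing the indicators: E[X] = Σ_H E[X_H] = 1946195068359375 · p^{14} = 1946195068359375 · 16384/4782969 = 20000000000000/3.
Numerically: E[X] ≈ 6.66667e+12.

E[X] = 1946195068359375 · (2/3)^{14} = 20000000000000/3 ≈ 6.66667e+12.


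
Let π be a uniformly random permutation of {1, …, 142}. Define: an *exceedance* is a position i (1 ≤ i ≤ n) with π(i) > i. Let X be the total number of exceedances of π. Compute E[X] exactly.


Write X = Σ_{i=1}^{142} X_i, where X_i = 1_{π(i) > i}.
For each fixed i, π(i) is uniform over {1, …, 142} (marginal of a uniform permutation), so P[π(i) > i] = (n − i)/n. Summing: Σ_{i=1}^{142} (n − i)/n = (0 + 1 + … + 141)/142 = 142(142 − 1)/(2·142) = (142 − 1)/2.
Hence E[X] = Σ_{i=1}^{142} (142 − i)/142 = 141/2 ≈ 70.500.

E[X] = 141/2 = 70.500.


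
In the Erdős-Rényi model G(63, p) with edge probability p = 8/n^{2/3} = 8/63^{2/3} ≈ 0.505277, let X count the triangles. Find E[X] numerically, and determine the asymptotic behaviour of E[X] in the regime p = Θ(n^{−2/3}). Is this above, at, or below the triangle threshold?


Number of potential triangles: C(63, 3) = 39711.
Each occurs with probability p³ ≈ (0.505277)³ ≈ 1.28999748e-01.
By linearity: E[X] = C(63, 3)·p³ ≈ 39711 · 1.28999748e-01 ≈ 5122.708995.
Since α = 2/3 < 1, p = c/n^{2/3} ≫ 1/n is above the triangle threshold p ~ 1/n. Asymptotically E[X] ~ (c³/6)·n^{3(1−α)} = (8³/6)·n^{1} → ∞; triangles are abundant w.h.p.

E[X] ≈ 5122.708995; in regime p = Θ(1/n^{2/3}) E[X] diverges (above the triangle threshold p ~ 1/n).


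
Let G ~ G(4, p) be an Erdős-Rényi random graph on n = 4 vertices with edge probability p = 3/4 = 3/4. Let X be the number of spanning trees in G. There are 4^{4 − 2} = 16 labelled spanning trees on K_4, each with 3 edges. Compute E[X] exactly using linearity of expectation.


K_4 has 4^{4 − 2} = 16 labelled spanning trees.
For each such spanning tree H, let X_H = 1 if all 3 edges of H are present in G. Then P[X_H = 1] = p^{3} = (3/4)^{3} = 27/64.
Summing the indicators: E[X] = Σ_H E[X_H] = 16 · p^{3} = 16 · 27/64 = 27/4.
Numerically: E[X] ≈ 6.75.

E[X] = 16 · (3/4)^{3} = 27/4 ≈ 6.75.


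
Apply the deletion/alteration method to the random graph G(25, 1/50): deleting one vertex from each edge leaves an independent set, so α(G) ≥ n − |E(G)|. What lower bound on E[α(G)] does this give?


E[|E(G)|] = C(25, 2)·p = 300 · (1/50) = 6.
E[α(G)] ≥ n − E[|E(G)|] = 25 − 6 = 19.
Numerically: ≈ 19.00000.
(This is only a lower bound; the true E[α(G)] may be larger.)

E[α(G)] ≥ 19 ≈ 19.00000.


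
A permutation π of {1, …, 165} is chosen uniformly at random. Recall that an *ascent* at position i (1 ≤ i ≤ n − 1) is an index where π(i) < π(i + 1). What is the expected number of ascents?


Write X = Σ X_I over i = 1, …, 164, with X_I the indicator of one ascent.
There are 164 indicators.
For each fixed i, the pair (π(i), π(i+1)) is a uniformly random ordered pair of distinct values from {1, …, 165}; by symmetry P[π(i) < π(i+1)] = 1/2.
By linearity: E[X] = 164 · (1/2) = (165 − 1) · (1/2) = 82 ≈ 82.000000.

E[X] = 82 = 82.000000.


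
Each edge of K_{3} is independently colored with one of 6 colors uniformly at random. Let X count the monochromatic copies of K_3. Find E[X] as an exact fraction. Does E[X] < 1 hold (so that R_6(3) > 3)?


E[X] = C(3, 3) · 6^{1 − 3} = 1 · 6^{−2} = 1/36.
As a reduced fraction: E[X] = 1/36 ≈ 0.02778.
Is E[X] < 1? YES.
Since E[X] < 1, there exists a 6-coloring of K_{3} with no monochromatic K_3; hence R_6(3) > 3.

E[X] = 1/36 ≈ 0.02778; E[X] < 1, so R_6(3) > 3.


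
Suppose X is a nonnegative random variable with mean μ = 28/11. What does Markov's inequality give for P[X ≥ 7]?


μ = E[X] = 28/11, a = 7.
Markov: P[X ≥ 7] ≤ μ/a = (28/11)/7 = 4/11.
Numerically: ≈ 0.363636.
(Since a = 7 > μ = 2.545455, the bound 4/11 is < 1 and informative.)

P[X ≥ 7] ≤ 4/11 ≈ 0.363636.


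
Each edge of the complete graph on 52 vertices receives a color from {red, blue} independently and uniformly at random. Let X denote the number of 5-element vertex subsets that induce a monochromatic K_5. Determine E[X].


Let X = Σ_S X_S over the C(52, 5) = 2598960 subsets S of size 5, where X_S = 1 if the K_5 on S is monochromatic.
For a fixed S, the K_5 on S has C(5, 2) = 10 edges. P[all 10 edges red] = (1/2)^10, and likewise for blue, so P[monochromatic] = 2·(1/2)^10 = 2^{1 − 10} = 1/512.
By linearity: E[X] = C(52, 5) · 2^{1 − 10} = 2598960 · 1/512 = 162435/32.
Numerically: E[X] ≈ 5076.09375.

E[X] = C(52,5)·2^(1−C(5,2)) = 162435/32 ≈ 5076.09375.


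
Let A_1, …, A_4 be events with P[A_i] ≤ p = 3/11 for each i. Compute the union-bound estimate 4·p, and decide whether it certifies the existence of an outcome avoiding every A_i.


Union bound: P[∪_{i=1}^{4} A_i] ≤ Σ_i P[A_i] ≤ 4·p = 4·(3/11) = 12/11.
Numerically: 12/11 ≈ 1.0909.
Is 12/11 < 1? NO.
Since the bound 12/11 is ≥ 1, the union bound is uninformative here; it does NOT by itself certify existence.

4·p = 12/11 ≈ 1.0909; existence NOT certified by the union bound.


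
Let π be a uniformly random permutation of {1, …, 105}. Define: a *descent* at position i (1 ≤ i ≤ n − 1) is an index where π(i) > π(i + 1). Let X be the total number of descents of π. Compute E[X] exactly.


Write X = Σ X_I over i = 1, …, 104, with X_I the indicator of one descent.
There are 104 indicators.
For each fixed i, the pair (π(i), π(i+1)) is a uniformly random ordered pair of distinct values from {1, …, 105}; by symmetry P[π(i) > π(i+1)] = 1/2.
By linearity: E[X] = 104 · (1/2) = (105 − 1) · (1/2) = 52 ≈ 52.00000.

E[X] = 52 = 52.00000.


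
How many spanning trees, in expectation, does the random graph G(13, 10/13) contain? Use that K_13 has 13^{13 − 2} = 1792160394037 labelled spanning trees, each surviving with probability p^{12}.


K_13 has 13^{13 − 2} = 1792160394037 labelled spanning trees.
For each such spanning tree H, let X_H = 1 if all 12 edges of H are present in G. Then P[X_H = 1] = p^{12} = (10/13)^{12} = 1000000000000/23298085122481.
Summing the indicators: E[X] = Σ_H E[X_H] = 1792160394037 · p^{12} = 1792160394037 · 1000000000000/23298085122481 = 1000000000000/13.
Numerically: E[X] ≈ 7.69231e+10.

E[X] = 1792160394037 · (10/13)^{12} = 1000000000000/13 ≈ 7.69231e+10.


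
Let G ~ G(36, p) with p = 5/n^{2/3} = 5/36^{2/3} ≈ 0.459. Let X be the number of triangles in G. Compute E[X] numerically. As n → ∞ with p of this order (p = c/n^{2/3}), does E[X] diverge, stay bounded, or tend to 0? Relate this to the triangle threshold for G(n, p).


Number of potential triangles: C(36, 3) = 7140.
Each occurs with probability p³ ≈ (0.459)³ ≈ 9.64506e-02.
By linearity: E[X] = C(36, 3)·p³ ≈ 7140 · 9.64506e-02 ≈ 688.657.
Since α = 2/3 < 1, p = c/n^{2/3} ≫ 1/n is above the triangle threshold p ~ 1/n. Asymptotically E[X] ~ (c³/6)·n^{3(1−α)} = (5³/6)·n^{1} → ∞; triangles are abundant w.h.p.

E[X] ≈ 688.657; in regime p = Θ(1/n^{2/3}) E[X] diverges (above the triangle threshold p ~ 1/n).


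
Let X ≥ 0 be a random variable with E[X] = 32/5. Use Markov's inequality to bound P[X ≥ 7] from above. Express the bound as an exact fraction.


μ = E[X] = 32/5, a = 7.
Markov: P[X ≥ 7] ≤ μ/a = (32/5)/7 = 32/35.
Numerically: ≈ 0.914286.
(Since a = 7 > μ = 6.400000, the bound 32/35 is < 1 and informative.)

P[X ≥ 7] ≤ 32/35 ≈ 0.914286.


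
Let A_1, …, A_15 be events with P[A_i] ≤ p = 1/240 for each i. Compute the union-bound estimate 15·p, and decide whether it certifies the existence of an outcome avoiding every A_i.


Union bound: P[∪_{i=1}^{15} A_i] ≤ Σ_i P[A_i] ≤ 15·p = 15·(1/240) = 1/16.
Numerically: 1/16 ≈ 0.0625000.
Is 1/16 < 1? YES.
Since P[∪ A_i] ≤ 1/16 < 1, the complement has P[∩ A_i^c] ≥ 1 − 1/16 = 15/16 > 0, so some outcome avoids every A_i.

15·p = 1/16 ≈ 0.0625000; existence CERTIFIED by the union bound.


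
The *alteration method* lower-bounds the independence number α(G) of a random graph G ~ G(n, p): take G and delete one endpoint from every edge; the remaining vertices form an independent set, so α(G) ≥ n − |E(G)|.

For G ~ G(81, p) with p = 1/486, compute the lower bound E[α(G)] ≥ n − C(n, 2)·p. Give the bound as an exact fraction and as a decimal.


E[|E(G)|] = C(81, 2)·p = 3240 · (1/486) = 20/3.
E[α(G)] ≥ n − E[|E(G)|] = 81 − 20/3 = 223/3.
Numerically: ≈ 74.3333.
(This is only a lower bound; the true E[α(G)] may be larger.)

E[α(G)] ≥ 223/3 ≈ 74.3333.


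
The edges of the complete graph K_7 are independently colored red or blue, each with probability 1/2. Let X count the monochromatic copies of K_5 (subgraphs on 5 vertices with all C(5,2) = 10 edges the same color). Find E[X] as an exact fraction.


Let X = Σ_S X_S over the C(7, 5) = 21 subsets S of size 5, where X_S = 1 if the K_5 on S is monochromatic.
For a fixed S, the K_5 on S has C(5, 2) = 10 edges. P[all 10 edges red] = (1/2)^10, and likewise for blue, so P[monochromatic] = 2·(1/2)^10 = 2^{1 − 10} = 1/512.
By linearity: E[X] = C(7, 5) · 2^{1 − 10} = 21 · 1/512 = 21/512.
Numerically: E[X] ≈ 0.04102.

E[X] = C(7,5)·2^(1−C(5,2)) = 21/512 ≈ 0.04102.


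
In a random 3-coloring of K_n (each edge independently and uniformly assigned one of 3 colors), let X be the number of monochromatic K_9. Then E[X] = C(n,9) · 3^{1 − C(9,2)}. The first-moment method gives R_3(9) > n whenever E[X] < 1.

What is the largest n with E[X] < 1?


We need C(n, 9) · 3^{1 − 36} < 1, i.e. C(n, 9) < 3^{36 − 1} = 50031545098999707.
Check values of n near the boundary:
  n = 296: C(296, 9) = 42513789098994080; 42513789098994080 < 50031545098999707? YES
  n = 297: C(297, 9) = 43842345008337645; 43842345008337645 < 50031545098999707? YES
  n = 298: C(298, 9) = 45207677551849890; 45207677551849890 < 50031545098999707? YES
  n = 299: C(299, 9) = 46610674441390059; 46610674441390059 < 50031545098999707? YES
  n = 300: C(300, 9) = 48052241692154700; 48052241692154700 < 50031545098999707? YES
  n = 301: C(301, 9) = 49533303936090975; 49533303936090975 < 50031545098999707? YES
  n = 302: C(302, 9) = 51054804739588650; 51054804739588650 < 50031545098999707? NO
  n = 303: C(303, 9) = 52617706925494425; 52617706925494425 < 50031545098999707? NO
  n = 304: C(304, 9) = 54222992899492560; 54222992899492560 < 50031545098999707? NO
The largest n with C(n, 9) < 50031545098999707 is n = 301 (where E[X] = 16511101312030325/16677181699666569 ≈ 0.9900415). Hence R_3(9) > 301, i.e. R_3(9) ≥ 302.

Largest n = 301; hence R_3(9) > 301.


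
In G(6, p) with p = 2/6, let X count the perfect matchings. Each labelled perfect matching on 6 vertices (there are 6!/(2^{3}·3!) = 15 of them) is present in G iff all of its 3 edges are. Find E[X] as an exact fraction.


K_6 has 6!/(2^{3}·3!) = 15 labelled perfect matchings.
For each such perfect matching H, let X_H = 1 if all 3 edges of H are present in G. Then P[X_H = 1] = p^{3} = (1/3)^{3} = 1/27.
By linearity of expectation: E[X] = Σ_H E[X_H] = 15 · p^{3} = 15 · 1/27 = 5/9.
Numerically: E[X] ≈ 0.5556.

E[X] = 15 · (1/3)^{3} = 5/9 ≈ 0.5556.


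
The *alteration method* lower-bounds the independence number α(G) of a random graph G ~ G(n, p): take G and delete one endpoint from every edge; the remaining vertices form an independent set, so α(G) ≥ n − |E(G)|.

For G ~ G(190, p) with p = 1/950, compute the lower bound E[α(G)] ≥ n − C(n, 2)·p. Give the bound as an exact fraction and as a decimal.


E[|E(G)|] = C(190, 2)·p = 17955 · (1/950) = 189/10.
E[α(G)] ≥ n − E[|E(G)|] = 190 − 189/10 = 1711/10.
Numerically: ≈ 171.1000.
(This is only a lower bound; the true E[α(G)] may be larger.)

E[α(G)] ≥ 1711/10 ≈ 171.1000.


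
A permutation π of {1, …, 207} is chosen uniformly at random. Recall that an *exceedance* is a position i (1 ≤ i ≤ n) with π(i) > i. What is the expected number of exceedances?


Write X = Σ_{i=1}^{207} X_i, where X_i = 1_{π(i) > i}.
For each fixed i, π(i) is uniform over {1, …, 207} (marginal of a uniform permutation), so P[π(i) > i] = (n − i)/n. Summing: Σ_{i=1}^{207} (n − i)/n = (0 + 1 + … + 206)/207 = 207(207 − 1)/(2·207) = (207 − 1)/2.
Hence E[X] = Σ_{i=1}^{207} (207 − i)/207 = 103 ≈ 103.000000.

E[X] = 103 = 103.000000.


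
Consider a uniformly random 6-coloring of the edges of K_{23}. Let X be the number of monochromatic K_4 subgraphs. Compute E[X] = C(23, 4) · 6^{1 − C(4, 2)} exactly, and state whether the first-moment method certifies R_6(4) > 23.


E[X] = C(23, 4) · 6^{1 − 6} = 8855 · 6^{−5} = 8855/7776.
As a reduced fraction: E[X] = 8855/7776 ≈ 1.139.
Is E[X] < 1? NO.
Since E[X] ≥ 1, the first-moment bound is inconclusive at n = 23; it does NOT by itself certify R_6(4) > 23.

E[X] = 8855/7776 ≈ 1.139; E[X] ≥ 1; first-moment method inconclusive here.


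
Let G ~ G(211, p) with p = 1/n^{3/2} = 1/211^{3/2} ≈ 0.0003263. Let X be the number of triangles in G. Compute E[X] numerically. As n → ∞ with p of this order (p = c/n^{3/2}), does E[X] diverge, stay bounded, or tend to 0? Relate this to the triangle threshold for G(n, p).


Number of potential triangles: C(211, 3) = 1543465.
Each occurs with probability p³ ≈ (0.0003263)³ ≈ 3.473193e-11.
By linearity: E[X] = C(211, 3)·p³ ≈ 1543465 · 3.473193e-11 ≈ 0.0001.
Since α = 3/2 > 1, p = c/n^{3/2} = o(1/n) is below the triangle threshold p ~ 1/n. Asymptotically E[X] ~ (c³/6)·n^{3(1−α)} = (1³/6)·n^{-1.5} → 0, so by Markov's inequality G has no triangles w.h.p.

E[X] ≈ 0.0001; in regime p = Θ(1/n^{3/2}) E[X] tends to 0 (below the triangle threshold p ~ 1/n).


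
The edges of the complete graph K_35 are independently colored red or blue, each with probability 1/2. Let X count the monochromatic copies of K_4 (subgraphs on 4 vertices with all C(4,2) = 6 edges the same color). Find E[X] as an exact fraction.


Let X = Σ_S X_S over the C(35, 4) = 52360 subsets S of size 4, where X_S = 1 if the K_4 on S is monochromatic.
For a fixed S, the K_4 on S has C(4, 2) = 6 edges. P[all 6 edges red] = (1/2)^6, and likewise for blue, so P[monochromatic] = 2·(1/2)^6 = 2^{1 − 6} = 1/32.
Summing: E[X] = C(35, 4) · 2^{1 − 6} = 52360 · 1/32 = 6545/4.
Numerically: E[X] ≈ 1636.25000.

E[X] = C(35,4)·2^(1−C(4,2)) = 6545/4 ≈ 1636.25000.


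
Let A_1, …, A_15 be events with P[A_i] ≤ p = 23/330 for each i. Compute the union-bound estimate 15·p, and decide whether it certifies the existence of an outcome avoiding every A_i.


Union bound: P[∪_{i=1}^{15} A_i] ≤ Σ_i P[A_i] ≤ 15·p = 15·(23/330) = 23/22.
Numerically: 23/22 ≈ 1.045455.
Is 23/22 < 1? NO.
Since the bound 23/22 is ≥ 1, the union bound is uninformative here; it does NOT by itself certify existence.

15·p = 23/22 ≈ 1.045455; existence NOT certified by the union bound.


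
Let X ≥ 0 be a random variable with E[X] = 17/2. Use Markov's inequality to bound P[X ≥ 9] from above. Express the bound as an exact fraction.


μ = E[X] = 17/2, a = 9.
Markov: P[X ≥ 9] ≤ μ/a = (17/2)/9 = 17/18.
Numerically: ≈ 0.9444.
(Since a = 9 > μ = 8.5000, the bound 17/18 is < 1 and informative.)

P[X ≥ 9] ≤ 17/18 ≈ 0.9444.


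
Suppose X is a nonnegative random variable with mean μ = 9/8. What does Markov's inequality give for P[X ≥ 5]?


μ = E[X] = 9/8, a = 5.
Markov: P[X ≥ 5] ≤ μ/a = (9/8)/5 = 9/40.
Numerically: ≈ 0.225.
(Since a = 5 > μ = 1.125, the bound 9/40 is < 1 and informative.)

P[X ≥ 5] ≤ 9/40 ≈ 0.225.
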